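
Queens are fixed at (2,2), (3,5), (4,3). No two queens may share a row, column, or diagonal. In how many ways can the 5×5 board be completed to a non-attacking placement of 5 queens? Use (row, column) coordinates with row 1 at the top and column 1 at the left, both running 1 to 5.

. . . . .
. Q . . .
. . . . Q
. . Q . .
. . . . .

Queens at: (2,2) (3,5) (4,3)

1

Branch on row 1: col 4 → 1.
Sum: 1 = 1.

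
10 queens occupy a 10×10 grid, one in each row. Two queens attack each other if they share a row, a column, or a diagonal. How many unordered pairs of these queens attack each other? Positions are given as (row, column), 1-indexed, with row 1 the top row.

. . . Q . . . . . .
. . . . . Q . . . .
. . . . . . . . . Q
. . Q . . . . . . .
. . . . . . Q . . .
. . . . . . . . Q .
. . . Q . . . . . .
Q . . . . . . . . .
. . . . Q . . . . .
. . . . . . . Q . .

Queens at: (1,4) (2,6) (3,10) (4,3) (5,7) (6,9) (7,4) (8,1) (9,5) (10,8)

2

Same column: (1,4)–(7,4) (column 4).
Same diagonal: (1,4)–(6,9) (|1−6| = |4−9| = 5).
Total attacking pairs: 2.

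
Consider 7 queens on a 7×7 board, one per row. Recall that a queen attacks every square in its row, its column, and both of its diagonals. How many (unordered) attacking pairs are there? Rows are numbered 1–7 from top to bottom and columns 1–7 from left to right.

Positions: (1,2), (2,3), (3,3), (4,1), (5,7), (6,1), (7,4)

Same column: (2,3)–(3,3) (column 3); (4,1)–(6,1) (column 1).
Same diagonal: (1,2)–(2,3) (|1−2| = |2−3| = 1); (2,3)–(4,1) (|2−4| = |3−1| = 2); (4,1)–(7,4) (|4−7| = |1−4| = 3).
Total attacking pairs: 5.

5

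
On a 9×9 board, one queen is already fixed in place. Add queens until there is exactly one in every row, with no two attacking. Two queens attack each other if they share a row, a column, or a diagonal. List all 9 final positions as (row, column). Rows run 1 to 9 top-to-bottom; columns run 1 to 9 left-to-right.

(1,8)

(1,8) (2,5) (3,1) (4,6) (5,9) (6,2) (7,4) (8,7) (9,3)

Row 2: attacked by (1,8)→{7,8,9}. Safe: 1, 2, 3, 4, 5, 6. Place at column 5.
Row 3: attacked by (1,8)→{6,8}; (2,5)→{4,5,6}. Safe: 1, 2, 3, 7, 9. Place at column 1.
Row 4: attacked by (1,8)→{5,8}; (2,5)→{3,5,7}; (3,1)→{1,2}. Safe: 4, 6, 9. Place at column 6.
Row 5: attacked by (1,8)→{4,8}; (2,5)→{2,5,8}; (3,1)→{1,3}; (4,6)→{5,6,7}. Safe: 9. Place at column 9.
Row 6: attacked by (1,8)→{3,8}; (2,5)→{1,5,9}; (3,1)→{1,4}; (4,6)→{4,6,8}; (5,9)→{8,9}. Safe: 2, 7. Place at column 2.
Row 7: attacked by (1,8)→{2,8}; (2,5)→{5}; (3,1)→{1,5}; (4,6)→{3,6,9}; (5,9)→{7,9}; (6,2)→{1,2,3}. Safe: 4. Place at column 4.
Row 8: attacked by (1,8)→{1,8}; (2,5)→{5}; (3,1)→{1,6}; (4,6)→{2,6}; (5,9)→{6,9}; (6,2)→{2,4}; (7,4)→{3,4,5}. Safe: 7. Place at column 7.
Row 9: attacked by (1,8)→{8}; (2,5)→{5}; (3,1)→{1,7}; (4,6)→{1,6}; (5,9)→{5,9}; (6,2)→{2,5}; (7,4)→{2,4,6}; (8,7)→{6,7,8}. Safe: 3. Place at column 3.
Columns [8, 5, 1, 6, 9, 2, 4, 7, 3], r−c [-7, -3, 2, -2, -4, 4, 3, 1, 6], r+c [9, 7, 4, 10, 14, 8, 11, 15, 12] are all distinct, so no two queens attack.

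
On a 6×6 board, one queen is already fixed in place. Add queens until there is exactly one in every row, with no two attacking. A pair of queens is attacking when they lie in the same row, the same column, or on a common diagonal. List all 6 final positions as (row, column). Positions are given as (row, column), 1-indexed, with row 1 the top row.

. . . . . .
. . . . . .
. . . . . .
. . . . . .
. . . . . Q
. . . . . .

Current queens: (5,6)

Row 1: attacked by (5,6)→{2,6}. Safe: 1, 3, 4, 5. Place at column 4.
Row 2: attacked by (1,4)→{3,4,5}; (5,6)→{3,6}. Safe: 1, 2. Place at column 1.
Row 3: attacked by (1,4)→{2,4,6}; (2,1)→{1,2}; (5,6)→{4,6}. Safe: 3, 5. Place at column 5.
Row 4: attacked by (1,4)→{1,4}; (2,1)→{1,3}; (3,5)→{4,5,6}; (5,6)→{5,6}. Safe: 2. Place at column 2.
Row 6: attacked by (1,4)→{4}; (2,1)→{1,5}; (3,5)→{2,5}; (4,2)→{2,4}; (5,6)→{5,6}. Safe: 3. Place at column 3.
Columns [4, 1, 5, 2, 6, 3], r−c [-3, 1, -2, 2, -1, 3], r+c [5, 3, 8, 6, 11, 9] are all distinct, so no two queens attack.

(1,4) (2,1) (3,5) (4,2) (5,6) (6,3)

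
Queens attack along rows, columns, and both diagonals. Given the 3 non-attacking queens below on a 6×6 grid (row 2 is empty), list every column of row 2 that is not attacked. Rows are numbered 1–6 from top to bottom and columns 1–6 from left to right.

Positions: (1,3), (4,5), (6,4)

(1,3) attacks row 2 at column 3 and diagonals 2, 4.
(4,5) attacks row 2 at column 5 and diagonals 3.
(6,4) attacks row 2 at column 4.
Attacked columns: {2, 3, 4, 5}. Safe: {1, 6}.

columns 1, 6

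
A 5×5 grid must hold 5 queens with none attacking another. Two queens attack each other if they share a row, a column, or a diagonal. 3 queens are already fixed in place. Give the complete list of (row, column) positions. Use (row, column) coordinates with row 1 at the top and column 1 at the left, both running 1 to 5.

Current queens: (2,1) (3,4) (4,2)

Row 1: attacked by (2,1)→{1,2}; (3,4)→{2,4}; (4,2)→{2,5}. Safe: 3. Place at column 3.
Row 5: attacked by (1,3)→{3}; (2,1)→{1,4}; (3,4)→{2,4}; (4,2)→{1,2,3}. Safe: 5. Place at column 5.
Columns [3, 1, 4, 2, 5], r−c [-2, 1, -1, 2, 0], r+c [4, 3, 7, 6, 10] are all distinct, so no two queens attack.

(1,3) (2,1) (3,4) (4,2) (5,5)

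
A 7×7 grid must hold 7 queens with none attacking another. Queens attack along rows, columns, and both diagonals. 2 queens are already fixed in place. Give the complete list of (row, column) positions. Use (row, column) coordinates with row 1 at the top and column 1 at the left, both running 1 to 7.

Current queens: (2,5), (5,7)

(1,2) (2,5) (3,1) (4,4) (5,7) (6,3) (7,6)

Row 1: attacked by (2,5)→{4,5,6}; (5,7)→{3,7}. Safe: 1, 2. Place at column 2.
Row 3: attacked by (1,2)→{2,4}; (2,5)→{4,5,6}; (5,7)→{5,7}. Safe: 1, 3. Place at column 1.
Row 4: attacked by (1,2)→{2,5}; (2,5)→{3,5,7}; (3,1)→{1,2}; (5,7)→{6,7}. Safe: 4. Place at column 4.
Row 6: attacked by (1,2)→{2,7}; (2,5)→{1,5}; (3,1)→{1,4}; (4,4)→{2,4,6}; (5,7)→{6,7}. Safe: 3. Place at column 3.
Row 7: attacked by (1,2)→{2}; (2,5)→{5}; (3,1)→{1,5}; (4,4)→{1,4,7}; (5,7)→{5,7}; (6,3)→{2,3,4}. Safe: 6. Place at column 6.
Columns [2, 5, 1, 4, 7, 3, 6], r−c [-1, -3, 2, 0, -2, 3, 1], r+c [3, 7, 4, 8, 12, 9, 13] are all distinct, so no two queens attack.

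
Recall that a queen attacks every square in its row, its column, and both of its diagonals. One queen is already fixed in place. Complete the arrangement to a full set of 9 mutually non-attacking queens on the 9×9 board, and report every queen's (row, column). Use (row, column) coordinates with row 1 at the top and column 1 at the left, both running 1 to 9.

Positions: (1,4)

Row 2: attacked by (1,4)→{3,4,5}. Safe: 1, 2, 6, 7, 8, 9. Place at column 7.
Row 3: attacked by (1,4)→{2,4,6}; (2,7)→{6,7,8}. Safe: 1, 3, 5, 9. Place at column 1.
Row 4: attacked by (1,4)→{1,4,7}; (2,7)→{5,7,9}; (3,1)→{1,2}. Safe: 3, 6, 8. Place at column 3.
Row 5: attacked by (1,4)→{4,8}; (2,7)→{4,7}; (3,1)→{1,3}; (4,3)→{2,3,4}. Safe: 5, 6, 9. Place at column 9.
Row 6: attacked by (1,4)→{4,9}; (2,7)→{3,7}; (3,1)→{1,4}; (4,3)→{1,3,5}; (5,9)→{8,9}. Safe: 2, 6. Place at column 6.
Row 7: attacked by (1,4)→{4}; (2,7)→{2,7}; (3,1)→{1,5}; (4,3)→{3,6}; (5,9)→{7,9}; (6,6)→{5,6,7}. Safe: 8. Place at column 8.
Row 8: attacked by (1,4)→{4}; (2,7)→{1,7}; (3,1)→{1,6}; (4,3)→{3,7}; (5,9)→{6,9}; (6,6)→{4,6,8}; (7,8)→{7,8,9}. Safe: 2, 5. Place at column 5.
Row 9: attacked by (1,4)→{4}; (2,7)→{7}; (3,1)→{1,7}; (4,3)→{3,8}; (5,9)→{5,9}; (6,6)→{3,6,9}; (7,8)→{6,8}; (8,5)→{4,5,6}. Safe: 2. Place at column 2.
Columns [4, 7, 1, 3, 9, 6, 8, 5, 2], r−c [-3, -5, 2, 1, -4, 0, -1, 3, 7], r+c [5, 9, 4, 7, 14, 12, 15, 13, 11] are all distinct, so no two queens attack.

(1,4) (2,7) (3,1) (4,3) (5,9) (6,6) (7,8) (8,5) (9,2)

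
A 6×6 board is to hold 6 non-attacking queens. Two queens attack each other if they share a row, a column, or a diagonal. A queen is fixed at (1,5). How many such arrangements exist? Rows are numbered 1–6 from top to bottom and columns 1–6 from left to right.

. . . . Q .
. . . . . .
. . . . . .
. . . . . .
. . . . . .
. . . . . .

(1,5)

1

Branch on row 2: col 1 → 0; col 2 → 0; col 3 → 1.
Sum: 0 + 0 + 1 = 1.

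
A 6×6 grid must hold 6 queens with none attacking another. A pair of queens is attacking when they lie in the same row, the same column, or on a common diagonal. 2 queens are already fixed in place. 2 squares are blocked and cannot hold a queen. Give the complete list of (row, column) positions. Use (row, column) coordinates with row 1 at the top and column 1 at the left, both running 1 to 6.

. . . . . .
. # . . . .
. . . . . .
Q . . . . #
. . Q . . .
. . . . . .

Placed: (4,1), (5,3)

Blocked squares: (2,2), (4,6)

Row 1: attacked by (4,1)→{1,4}; (5,3)→{3}. Safe: 2, 5, 6. Place at column 2.
Row 2: attacked by (1,2)→{1,2,3}; (4,1)→{1,3}; (5,3)→{3,6}. Blocked: 2. Safe: 4, 5. Place at column 4.
Row 3: attacked by (1,2)→{2,4}; (2,4)→{3,4,5}; (4,1)→{1,2}; (5,3)→{1,3,5}. Safe: 6. Place at column 6.
Row 6: attacked by (1,2)→{2}; (2,4)→{4}; (3,6)→{3,6}; (4,1)→{1,3}; (5,3)→{2,3,4}. Safe: 5. Place at column 5.
Columns [2, 4, 6, 1, 3, 5], r−c [-1, -2, -3, 3, 2, 1], r+c [3, 6, 9, 5, 8, 11] are all distinct, so no two queens attack.

(1,2) (2,4) (3,6) (4,1) (5,3) (6,5)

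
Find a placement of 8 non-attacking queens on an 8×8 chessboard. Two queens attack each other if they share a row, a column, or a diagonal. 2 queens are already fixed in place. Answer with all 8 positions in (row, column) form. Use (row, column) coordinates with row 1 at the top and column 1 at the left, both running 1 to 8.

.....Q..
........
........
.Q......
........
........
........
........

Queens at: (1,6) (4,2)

(1,6) (2,1) (3,5) (4,2) (5,8) (6,3) (7,7) (8,4)

Row 2: attacked by (1,6)→{5,6,7}; (4,2)→{2,4}. Safe: 1, 3, 8. Place at column 1.
Row 3: attacked by (1,6)→{4,6,8}; (2,1)→{1,2}; (4,2)→{1,2,3}. Safe: 5, 7. Place at column 5.
Row 5: attacked by (1,6)→{2,6}; (2,1)→{1,4}; (3,5)→{3,5,7}; (4,2)→{1,2,3}. Safe: 8. Place at column 8.
Row 6: attacked by (1,6)→{1,6}; (2,1)→{1,5}; (3,5)→{2,5,8}; (4,2)→{2,4}; (5,8)→{7,8}. Safe: 3. Place at column 3.
Row 7: attacked by (1,6)→{6}; (2,1)→{1,6}; (3,5)→{1,5}; (4,2)→{2,5}; (5,8)→{6,8}; (6,3)→{2,3,4}. Safe: 7. Place at column 7.
Row 8: attacked by (1,6)→{6}; (2,1)→{1,7}; (3,5)→{5}; (4,2)→{2,6}; (5,8)→{5,8}; (6,3)→{1,3,5}; (7,7)→{6,7,8}. Safe: 4. Place at column 4.
Columns [6, 1, 5, 2, 8, 3, 7, 4], r−c [-5, 1, -2, 2, -3, 3, 0, 4], r+c [7, 3, 8, 6, 13, 9, 14, 12] are all distinct, so no two queens attack.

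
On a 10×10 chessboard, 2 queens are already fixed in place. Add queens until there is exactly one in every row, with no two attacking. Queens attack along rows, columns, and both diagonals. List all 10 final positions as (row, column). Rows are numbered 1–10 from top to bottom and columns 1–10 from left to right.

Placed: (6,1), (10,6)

(1,9) (2,4) (3,2) (4,8) (5,3) (6,1) (7,7) (8,5) (9,10) (10,6)

Row 1: attacked by (6,1)→{1,6}; (10,6)→{6}. Safe: 2, 3, 4, 5, 7, 8, 9, 10. Place at column 9.
Row 2: attacked by (1,9)→{8,9,10}; (6,1)→{1,5}; (10,6)→{6}. Safe: 2, 3, 4, 7. Place at column 4.
Row 3: attacked by (1,9)→{7,9}; (2,4)→{3,4,5}; (6,1)→{1,4}; (10,6)→{6}. Safe: 2, 8, 10. Place at column 2.
Row 4: attacked by (1,9)→{6,9}; (2,4)→{2,4,6}; (3,2)→{1,2,3}; (6,1)→{1,3}; (10,6)→{6}. Safe: 5, 7, 8, 10. Place at column 8.
Row 5: attacked by (1,9)→{5,9}; (2,4)→{1,4,7}; (3,2)→{2,4}; (4,8)→{7,8,9}; (6,1)→{1,2}; (10,6)→{1,6}. Safe: 3, 10. Place at column 3.
Row 7: attacked by (1,9)→{3,9}; (2,4)→{4,9}; (3,2)→{2,6}; (4,8)→{5,8}; (5,3)→{1,3,5}; (6,1)→{1,2}; (10,6)→{3,6,9}. Safe: 7, 10. Place at column 7.
Row 8: attacked by (1,9)→{2,9}; (2,4)→{4,10}; (3,2)→{2,7}; (4,8)→{4,8}; (5,3)→{3,6}; (6,1)→{1,3}; (7,7)→{6,7,8}; (10,6)→{4,6,8}. Safe: 5. Place at column 5.
Row 9: attacked by (1,9)→{1,9}; (2,4)→{4}; (3,2)→{2,8}; (4,8)→{3,8}; (5,3)→{3,7}; (6,1)→{1,4}; (7,7)→{5,7,9}; (8,5)→{4,5,6}; (10,6)→{5,6,7}. Safe: 10. Place at column 10.
Columns [9, 4, 2, 8, 3, 1, 7, 5, 10, 6], r−c [-8, -2, 1, -4, 2, 5, 0, 3, -1, 4], r+c [10, 6, 5, 12, 8, 7, 14, 13, 19, 16] are all distinct, so no two queens attack.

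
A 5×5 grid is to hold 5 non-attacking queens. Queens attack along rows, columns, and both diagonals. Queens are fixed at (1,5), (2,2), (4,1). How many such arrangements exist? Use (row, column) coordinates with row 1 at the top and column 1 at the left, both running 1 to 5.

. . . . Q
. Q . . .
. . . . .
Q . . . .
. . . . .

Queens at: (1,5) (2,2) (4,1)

1

Branch on row 3: col 4 → 1.
Sum: 1 = 1.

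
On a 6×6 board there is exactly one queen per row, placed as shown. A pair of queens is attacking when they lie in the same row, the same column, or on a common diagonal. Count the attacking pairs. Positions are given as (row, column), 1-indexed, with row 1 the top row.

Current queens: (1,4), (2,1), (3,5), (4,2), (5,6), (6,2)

2

Same column: (4,2)–(6,2) (column 2).
Same diagonal: (3,5)–(6,2) (|3−6| = |5−2| = 3).
Total attacking pairs: 2.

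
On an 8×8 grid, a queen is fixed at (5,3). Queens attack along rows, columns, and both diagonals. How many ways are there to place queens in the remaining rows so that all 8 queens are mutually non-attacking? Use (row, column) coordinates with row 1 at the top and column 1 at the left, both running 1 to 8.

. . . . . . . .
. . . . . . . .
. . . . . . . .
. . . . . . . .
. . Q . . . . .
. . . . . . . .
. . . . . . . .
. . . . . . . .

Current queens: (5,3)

12

Branch on row 1: col 1 → 1; col 2 → 3; col 4 → 0; col 5 → 6; col 6 → 2; col 8 → 0.
Sum: 1 + 3 + 0 + 6 + 2 + 0 = 12.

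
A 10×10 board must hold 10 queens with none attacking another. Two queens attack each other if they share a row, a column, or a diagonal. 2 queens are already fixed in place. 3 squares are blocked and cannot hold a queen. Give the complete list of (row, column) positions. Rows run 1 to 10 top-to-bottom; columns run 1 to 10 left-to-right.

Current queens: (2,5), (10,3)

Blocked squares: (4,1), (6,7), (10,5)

(1,10) (2,5) (3,1) (4,8) (5,4) (6,2) (7,7) (8,9) (9,6) (10,3)

Row 1: attacked by (2,5)→{4,5,6}; (10,3)→{3}. Safe: 1, 2, 7, 8, 9, 10. Place at column 10.
Row 3: attacked by (1,10)→{8,10}; (2,5)→{4,5,6}; (10,3)→{3,10}. Safe: 1, 2, 7, 9. Place at column 1.
Row 4: attacked by (1,10)→{7,10}; (2,5)→{3,5,7}; (3,1)→{1,2}; (10,3)→{3,9}. Blocked: 1. Safe: 4, 6, 8. Place at column 8.
Row 5: attacked by (1,10)→{6,10}; (2,5)→{2,5,8}; (3,1)→{1,3}; (4,8)→{7,8,9}; (10,3)→{3,8}. Safe: 4. Place at column 4.
Row 6: attacked by (1,10)→{5,10}; (2,5)→{1,5,9}; (3,1)→{1,4}; (4,8)→{6,8,10}; (5,4)→{3,4,5}; (10,3)→{3,7}. Blocked: 7. Safe: 2. Place at column 2.
Row 7: attacked by (1,10)→{4,10}; (2,5)→{5,10}; (3,1)→{1,5}; (4,8)→{5,8}; (5,4)→{2,4,6}; (6,2)→{1,2,3}; (10,3)→{3,6}. Safe: 7, 9. Place at column 7.
Row 8: attacked by (1,10)→{3,10}; (2,5)→{5}; (3,1)→{1,6}; (4,8)→{4,8}; (5,4)→{1,4,7}; (6,2)→{2,4}; (7,7)→{6,7,8}; (10,3)→{1,3,5}. Safe: 9. Place at column 9.
Row 9: attacked by (1,10)→{2,10}; (2,5)→{5}; (3,1)→{1,7}; (4,8)→{3,8}; (5,4)→{4,8}; (6,2)→{2,5}; (7,7)→{5,7,9}; (8,9)→{8,9,10}; (10,3)→{2,3,4}. Safe: 6. Place at column 6.
Columns [10, 5, 1, 8, 4, 2, 7, 9, 6, 3], r−c [-9, -3, 2, -4, 1, 4, 0, -1, 3, 7], r+c [11, 7, 4, 12, 9, 8, 14, 17, 15, 13] are all distinct, so no two queens attack.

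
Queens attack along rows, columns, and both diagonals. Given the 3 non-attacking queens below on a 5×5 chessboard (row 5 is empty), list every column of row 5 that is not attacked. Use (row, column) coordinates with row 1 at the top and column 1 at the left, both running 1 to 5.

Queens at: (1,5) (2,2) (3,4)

(1,5) attacks row 5 at column 5 and diagonals 1.
(2,2) attacks row 5 at column 2 and diagonals 5.
(3,4) attacks row 5 at column 4 and diagonals 2.
Attacked columns: {1, 2, 4, 5}. Safe: {3}.

columns 3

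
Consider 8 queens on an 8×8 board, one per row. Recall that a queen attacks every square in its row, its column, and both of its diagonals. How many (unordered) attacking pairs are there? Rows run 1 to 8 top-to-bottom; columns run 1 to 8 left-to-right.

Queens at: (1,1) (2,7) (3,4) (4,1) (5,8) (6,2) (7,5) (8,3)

1

Same column: (1,1)–(4,1) (column 1).
Total attacking pairs: 1.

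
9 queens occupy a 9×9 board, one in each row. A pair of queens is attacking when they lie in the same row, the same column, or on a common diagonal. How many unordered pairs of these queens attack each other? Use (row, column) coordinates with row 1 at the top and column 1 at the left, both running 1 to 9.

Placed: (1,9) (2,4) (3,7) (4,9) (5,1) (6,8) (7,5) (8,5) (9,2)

6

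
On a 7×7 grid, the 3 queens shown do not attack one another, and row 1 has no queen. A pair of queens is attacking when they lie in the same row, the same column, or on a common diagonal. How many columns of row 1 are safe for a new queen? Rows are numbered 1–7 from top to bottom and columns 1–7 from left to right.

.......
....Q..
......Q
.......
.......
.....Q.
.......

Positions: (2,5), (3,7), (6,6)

2

(2,5) attacks row 1 at column 5 and diagonals 4, 6.
(3,7) attacks row 1 at column 7 and diagonals 5.
(6,6) attacks row 1 at column 6 and diagonals 1.
Attacked columns: {1, 4, 5, 6, 7}. Safe: {2, 3}.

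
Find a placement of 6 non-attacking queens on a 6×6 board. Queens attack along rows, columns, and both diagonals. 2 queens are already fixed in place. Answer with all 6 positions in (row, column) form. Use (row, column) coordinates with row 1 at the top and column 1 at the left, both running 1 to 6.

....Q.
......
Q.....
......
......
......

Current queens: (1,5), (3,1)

Row 2: attacked by (1,5)→{4,5,6}; (3,1)→{1,2}. Safe: 3. Place at column 3.
Row 4: attacked by (1,5)→{2,5}; (2,3)→{1,3,5}; (3,1)→{1,2}. Safe: 4, 6. Place at column 6.
Row 5: attacked by (1,5)→{1,5}; (2,3)→{3,6}; (3,1)→{1,3}; (4,6)→{5,6}. Safe: 2, 4. Place at column 4.
Row 6: attacked by (1,5)→{5}; (2,3)→{3}; (3,1)→{1,4}; (4,6)→{4,6}; (5,4)→{3,4,5}. Safe: 2. Place at column 2.
Columns [5, 3, 1, 6, 4, 2], r−c [-4, -1, 2, -2, 1, 4], r+c [6, 5, 4, 10, 9, 8] are all distinct, so no two queens attack.

(1,5) (2,3) (3,1) (4,6) (5,4) (6,2)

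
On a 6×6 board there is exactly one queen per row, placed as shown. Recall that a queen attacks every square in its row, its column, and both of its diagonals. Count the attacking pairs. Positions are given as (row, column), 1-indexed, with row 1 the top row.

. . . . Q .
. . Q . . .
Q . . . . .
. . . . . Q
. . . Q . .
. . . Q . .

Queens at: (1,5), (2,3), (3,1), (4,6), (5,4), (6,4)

3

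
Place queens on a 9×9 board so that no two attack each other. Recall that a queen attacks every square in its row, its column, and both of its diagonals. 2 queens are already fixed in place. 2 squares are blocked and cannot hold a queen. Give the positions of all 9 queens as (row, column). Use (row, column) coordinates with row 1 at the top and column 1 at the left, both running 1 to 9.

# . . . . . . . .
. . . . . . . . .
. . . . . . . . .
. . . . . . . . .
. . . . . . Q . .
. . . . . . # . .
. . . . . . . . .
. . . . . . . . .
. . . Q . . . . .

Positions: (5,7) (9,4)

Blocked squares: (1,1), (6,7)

Row 1: attacked by (5,7)→{3,7}; (9,4)→{4}. Blocked: 1. Safe: 2, 5, 6, 8, 9. Place at column 9.
Row 2: attacked by (1,9)→{8,9}; (5,7)→{4,7}; (9,4)→{4}. Safe: 1, 2, 3, 5, 6. Place at column 3.
Row 3: attacked by (1,9)→{7,9}; (2,3)→{2,3,4}; (5,7)→{5,7,9}; (9,4)→{4}. Safe: 1, 6, 8. Place at column 6.
Row 4: attacked by (1,9)→{6,9}; (2,3)→{1,3,5}; (3,6)→{5,6,7}; (5,7)→{6,7,8}; (9,4)→{4,9}. Safe: 2. Place at column 2.
Row 6: attacked by (1,9)→{4,9}; (2,3)→{3,7}; (3,6)→{3,6,9}; (4,2)→{2,4}; (5,7)→{6,7,8}; (9,4)→{1,4,7}. Blocked: 7. Safe: 5. Place at column 5.
Row 7: attacked by (1,9)→{3,9}; (2,3)→{3,8}; (3,6)→{2,6}; (4,2)→{2,5}; (5,7)→{5,7,9}; (6,5)→{4,5,6}; (9,4)→{2,4,6}. Safe: 1. Place at column 1.
Row 8: attacked by (1,9)→{2,9}; (2,3)→{3,9}; (3,6)→{1,6}; (4,2)→{2,6}; (5,7)→{4,7}; (6,5)→{3,5,7}; (7,1)→{1,2}; (9,4)→{3,4,5}. Safe: 8. Place at column 8.
Columns [9, 3, 6, 2, 7, 5, 1, 8, 4], r−c [-8, -1, -3, 2, -2, 1, 6, 0, 5], r+c [10, 5, 9, 6, 12, 11, 8, 16, 13] are all distinct, so no two queens attack.

(1,9) (2,3) (3,6) (4,2) (5,7) (6,5) (7,1) (8,8) (9,4)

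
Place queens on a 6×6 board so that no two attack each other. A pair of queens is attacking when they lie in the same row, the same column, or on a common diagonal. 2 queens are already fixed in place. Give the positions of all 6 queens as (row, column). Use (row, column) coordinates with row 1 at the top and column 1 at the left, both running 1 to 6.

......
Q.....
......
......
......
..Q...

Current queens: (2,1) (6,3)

(1,4) (2,1) (3,5) (4,2) (5,6) (6,3)

Row 1: attacked by (2,1)→{1,2}; (6,3)→{3}. Safe: 4, 5, 6. Place at column 4.
Row 3: attacked by (1,4)→{2,4,6}; (2,1)→{1,2}; (6,3)→{3,6}. Safe: 5. Place at column 5.
Row 4: attacked by (1,4)→{1,4}; (2,1)→{1,3}; (3,5)→{4,5,6}; (6,3)→{1,3,5}. Safe: 2. Place at column 2.
Row 5: attacked by (1,4)→{4}; (2,1)→{1,4}; (3,5)→{3,5}; (4,2)→{1,2,3}; (6,3)→{2,3,4}. Safe: 6. Place at column 6.
Columns [4, 1, 5, 2, 6, 3], r−c [-3, 1, -2, 2, -1, 3], r+c [5, 3, 8, 6, 11, 9] are all distinct, so no two queens attack.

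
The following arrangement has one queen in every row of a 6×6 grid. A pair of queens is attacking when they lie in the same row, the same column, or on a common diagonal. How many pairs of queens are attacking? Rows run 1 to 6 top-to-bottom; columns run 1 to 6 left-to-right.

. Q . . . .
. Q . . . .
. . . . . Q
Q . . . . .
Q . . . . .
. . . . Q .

Same column: (1,2)–(2,2) (column 2); (4,1)–(5,1) (column 1).
Total attacking pairs: 2.

2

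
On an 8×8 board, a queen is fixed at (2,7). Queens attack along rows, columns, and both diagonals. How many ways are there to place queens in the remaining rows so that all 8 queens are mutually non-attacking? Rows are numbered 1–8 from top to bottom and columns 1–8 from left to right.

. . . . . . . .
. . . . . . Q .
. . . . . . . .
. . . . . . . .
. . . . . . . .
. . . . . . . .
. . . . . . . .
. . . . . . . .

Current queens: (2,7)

16

Branch on row 1: col 1 → 2; col 2 → 2; col 3 → 2; col 4 → 4; col 5 → 6.
Sum: 2 + 2 + 2 + 4 + 6 = 16.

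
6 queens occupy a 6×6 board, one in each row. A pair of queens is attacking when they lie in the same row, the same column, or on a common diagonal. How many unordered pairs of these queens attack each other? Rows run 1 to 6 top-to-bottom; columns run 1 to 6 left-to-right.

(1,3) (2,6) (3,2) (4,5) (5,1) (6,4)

0

All columns are distinct and no two queens satisfy |Δrow| = |Δcol|, so no pair attacks.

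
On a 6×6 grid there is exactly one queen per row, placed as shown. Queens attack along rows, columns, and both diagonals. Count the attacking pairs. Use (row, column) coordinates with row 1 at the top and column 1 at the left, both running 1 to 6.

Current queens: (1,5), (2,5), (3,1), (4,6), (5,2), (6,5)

4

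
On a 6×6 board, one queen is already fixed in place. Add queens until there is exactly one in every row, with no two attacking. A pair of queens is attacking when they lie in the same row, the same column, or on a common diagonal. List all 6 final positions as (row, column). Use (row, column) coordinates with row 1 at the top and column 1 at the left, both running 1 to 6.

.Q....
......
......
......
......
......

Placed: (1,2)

(1,2) (2,4) (3,6) (4,1) (5,3) (6,5)

Row 2: attacked by (1,2)→{1,2,3}. Safe: 4, 5, 6. Place at column 4.
Row 3: attacked by (1,2)→{2,4}; (2,4)→{3,4,5}. Safe: 1, 6. Place at column 6.
Row 4: attacked by (1,2)→{2,5}; (2,4)→{2,4,6}; (3,6)→{5,6}. Safe: 1, 3. Place at column 1.
Row 5: attacked by (1,2)→{2,6}; (2,4)→{1,4}; (3,6)→{4,6}; (4,1)→{1,2}. Safe: 3, 5. Place at column 3.
Row 6: attacked by (1,2)→{2}; (2,4)→{4}; (3,6)→{3,6}; (4,1)→{1,3}; (5,3)→{2,3,4}. Safe: 5. Place at column 5.
Columns [2, 4, 6, 1, 3, 5], r−c [-1, -2, -3, 3, 2, 1], r+c [3, 6, 9, 5, 8, 11] are all distinct, so no two queens attack.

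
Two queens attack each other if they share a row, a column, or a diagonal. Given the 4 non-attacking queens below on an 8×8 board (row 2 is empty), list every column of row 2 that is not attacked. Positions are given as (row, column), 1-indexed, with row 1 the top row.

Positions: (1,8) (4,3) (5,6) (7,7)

columns 4

(1,8) attacks row 2 at column 8 and diagonals 7.
(4,3) attacks row 2 at column 3 and diagonals 1, 5.
(5,6) attacks row 2 at column 6 and diagonals 3.
(7,7) attacks row 2 at column 7 and diagonals 2.
Attacked columns: {1, 2, 3, 5, 6, 7, 8}. Safe: {4}.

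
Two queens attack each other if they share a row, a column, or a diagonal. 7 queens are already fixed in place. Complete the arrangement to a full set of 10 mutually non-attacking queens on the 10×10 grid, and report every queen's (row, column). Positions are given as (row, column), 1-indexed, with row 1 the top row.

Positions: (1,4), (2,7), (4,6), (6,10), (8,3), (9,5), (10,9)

Row 3: attacked by (1,4)→{2,4,6}; (2,7)→{6,7,8}; (4,6)→{5,6,7}; (6,10)→{7,10}; (8,3)→{3,8}; (9,5)→{5}; (10,9)→{2,9}. Safe: 1. Place at column 1.
Row 5: attacked by (1,4)→{4,8}; (2,7)→{4,7,10}; (3,1)→{1,3}; (4,6)→{5,6,7}; (6,10)→{9,10}; (8,3)→{3,6}; (9,5)→{1,5,9}; (10,9)→{4,9}. Safe: 2. Place at column 2.
Row 7: attacked by (1,4)→{4,10}; (2,7)→{2,7}; (3,1)→{1,5}; (4,6)→{3,6,9}; (5,2)→{2,4}; (6,10)→{9,10}; (8,3)→{2,3,4}; (9,5)→{3,5,7}; (10,9)→{6,9}. Safe: 8. Place at column 8.
Columns [4, 7, 1, 6, 2, 10, 8, 3, 5, 9], r−c [-3, -5, 2, -2, 3, -4, -1, 5, 4, 1], r+c [5, 9, 4, 10, 7, 16, 15, 11, 14, 19] are all distinct, so no two queens attack.

(1,4) (2,7) (3,1) (4,6) (5,2) (6,10) (7,8) (8,3) (9,5) (10,9)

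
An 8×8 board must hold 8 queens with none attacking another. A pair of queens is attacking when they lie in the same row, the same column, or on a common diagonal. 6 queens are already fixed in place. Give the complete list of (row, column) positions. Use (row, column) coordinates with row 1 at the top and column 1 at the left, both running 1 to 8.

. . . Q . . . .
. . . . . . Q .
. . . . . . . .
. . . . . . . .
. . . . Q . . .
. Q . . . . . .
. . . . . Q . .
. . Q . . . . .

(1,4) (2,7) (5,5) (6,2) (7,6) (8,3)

Row 3: attacked by (1,4)→{2,4,6}; (2,7)→{6,7,8}; (5,5)→{3,5,7}; (6,2)→{2,5}; (7,6)→{2,6}; (8,3)→{3,8}. Safe: 1. Place at column 1.
Row 4: attacked by (1,4)→{1,4,7}; (2,7)→{5,7}; (3,1)→{1,2}; (5,5)→{4,5,6}; (6,2)→{2,4}; (7,6)→{3,6}; (8,3)→{3,7}. Safe: 8. Place at column 8.
Columns [4, 7, 1, 8, 5, 2, 6, 3], r−c [-3, -5, 2, -4, 0, 4, 1, 5], r+c [5, 9, 4, 12, 10, 8, 13, 11] are all distinct, so no two queens attack.

(1,4) (2,7) (3,1) (4,8) (5,5) (6,2) (7,6) (8,3)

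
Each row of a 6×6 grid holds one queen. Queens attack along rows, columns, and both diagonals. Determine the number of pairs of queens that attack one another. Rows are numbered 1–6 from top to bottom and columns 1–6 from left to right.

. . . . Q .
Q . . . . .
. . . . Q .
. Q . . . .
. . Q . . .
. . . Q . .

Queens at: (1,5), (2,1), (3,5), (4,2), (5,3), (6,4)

6

Same column: (1,5)–(3,5) (column 5).
Same diagonal: (1,5)–(4,2) (|1−4| = |5−2| = 3); (3,5)–(5,3) (|3−5| = |5−3| = 2); (4,2)–(5,3) (|4−5| = |2−3| = 1); (4,2)–(6,4) (|4−6| = |2−4| = 2); (5,3)–(6,4) (|5−6| = |3−4| = 1).
Total attacking pairs: 6.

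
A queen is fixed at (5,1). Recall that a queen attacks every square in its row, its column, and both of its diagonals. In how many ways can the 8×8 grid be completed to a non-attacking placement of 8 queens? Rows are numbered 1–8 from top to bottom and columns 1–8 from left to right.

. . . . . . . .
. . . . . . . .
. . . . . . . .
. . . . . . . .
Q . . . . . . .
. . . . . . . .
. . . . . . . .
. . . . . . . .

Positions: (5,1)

Branch on row 1: col 2 → 3; col 3 → 4; col 4 → 5; col 6 → 4; col 7 → 1; col 8 → 1.
Sum: 3 + 4 + 5 + 4 + 1 + 1 = 18.

18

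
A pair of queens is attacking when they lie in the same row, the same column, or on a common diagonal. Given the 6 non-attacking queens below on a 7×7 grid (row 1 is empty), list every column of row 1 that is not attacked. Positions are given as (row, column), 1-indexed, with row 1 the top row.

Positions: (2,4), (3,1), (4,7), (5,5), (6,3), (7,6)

columns 2

(2,4) attacks row 1 at column 4 and diagonals 3, 5.
(3,1) attacks row 1 at column 1 and diagonals 3.
(4,7) attacks row 1 at column 7 and diagonals 4.
(5,5) attacks row 1 at column 5 and diagonals 1.
(6,3) attacks row 1 at column 3.
(7,6) attacks row 1 at column 6.
Attacked columns: {1, 3, 4, 5, 6, 7}. Safe: {2}.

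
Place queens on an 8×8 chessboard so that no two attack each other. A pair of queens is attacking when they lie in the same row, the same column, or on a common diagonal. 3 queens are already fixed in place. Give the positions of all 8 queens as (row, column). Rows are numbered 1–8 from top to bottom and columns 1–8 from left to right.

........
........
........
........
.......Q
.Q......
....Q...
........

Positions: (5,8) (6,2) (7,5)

(1,1) (2,7) (3,4) (4,6) (5,8) (6,2) (7,5) (8,3)

Row 1: attacked by (5,8)→{4,8}; (6,2)→{2,7}; (7,5)→{5}. Safe: 1, 3, 6. Place at column 1.
Row 2: attacked by (1,1)→{1,2}; (5,8)→{5,8}; (6,2)→{2,6}; (7,5)→{5}. Safe: 3, 4, 7. Place at column 7.
Row 3: attacked by (1,1)→{1,3}; (2,7)→{6,7,8}; (5,8)→{6,8}; (6,2)→{2,5}; (7,5)→{1,5}. Safe: 4. Place at column 4.
Row 4: attacked by (1,1)→{1,4}; (2,7)→{5,7}; (3,4)→{3,4,5}; (5,8)→{7,8}; (6,2)→{2,4}; (7,5)→{2,5,8}. Safe: 6. Place at column 6.
Row 8: attacked by (1,1)→{1,8}; (2,7)→{1,7}; (3,4)→{4}; (4,6)→{2,6}; (5,8)→{5,8}; (6,2)→{2,4}; (7,5)→{4,5,6}. Safe: 3. Place at column 3.
Columns [1, 7, 4, 6, 8, 2, 5, 3], r−c [0, -5, -1, -2, -3, 4, 2, 5], r+c [2, 9, 7, 10, 13, 8, 12, 11] are all distinct, so no two queens attack.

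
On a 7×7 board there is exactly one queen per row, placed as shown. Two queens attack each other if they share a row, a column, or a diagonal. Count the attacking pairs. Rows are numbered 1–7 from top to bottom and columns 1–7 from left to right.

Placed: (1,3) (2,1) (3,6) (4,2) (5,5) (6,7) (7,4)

0

All columns are distinct and no two queens satisfy |Δrow| = |Δcol|, so no pair attacks.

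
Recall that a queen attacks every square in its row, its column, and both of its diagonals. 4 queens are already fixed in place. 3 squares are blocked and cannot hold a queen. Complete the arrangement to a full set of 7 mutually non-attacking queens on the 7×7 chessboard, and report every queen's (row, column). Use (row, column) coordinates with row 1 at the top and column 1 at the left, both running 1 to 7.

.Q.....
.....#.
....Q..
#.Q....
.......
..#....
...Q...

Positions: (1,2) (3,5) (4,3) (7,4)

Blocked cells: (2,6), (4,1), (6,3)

(1,2) (2,7) (3,5) (4,3) (5,1) (6,6) (7,4)

Row 2: attacked by (1,2)→{1,2,3}; (3,5)→{4,5,6}; (4,3)→{1,3,5}; (7,4)→{4}. Blocked: 6. Safe: 7. Place at column 7.
Row 5: attacked by (1,2)→{2,6}; (2,7)→{4,7}; (3,5)→{3,5,7}; (4,3)→{2,3,4}; (7,4)→{2,4,6}. Safe: 1. Place at column 1.
Row 6: attacked by (1,2)→{2,7}; (2,7)→{3,7}; (3,5)→{2,5}; (4,3)→{1,3,5}; (5,1)→{1,2}; (7,4)→{3,4,5}. Blocked: 3. Safe: 6. Place at column 6.
Columns [2, 7, 5, 3, 1, 6, 4], r−c [-1, -5, -2, 1, 4, 0, 3], r+c [3, 9, 8, 7, 6, 12, 11] are all distinct, so no two queens attack.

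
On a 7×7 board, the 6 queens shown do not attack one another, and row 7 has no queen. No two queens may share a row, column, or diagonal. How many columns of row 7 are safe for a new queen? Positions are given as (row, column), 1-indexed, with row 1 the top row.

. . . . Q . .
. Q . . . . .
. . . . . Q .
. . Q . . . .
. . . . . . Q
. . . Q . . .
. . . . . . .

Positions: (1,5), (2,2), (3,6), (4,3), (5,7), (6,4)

1

(1,5) attacks row 7 at column 5.
(2,2) attacks row 7 at column 2 and diagonals 7.
(3,6) attacks row 7 at column 6 and diagonals 2.
(4,3) attacks row 7 at column 3 and diagonals 6.
(5,7) attacks row 7 at column 7 and diagonals 5.
(6,4) attacks row 7 at column 4 and diagonals 3, 5.
Attacked columns: {2, 3, 4, 5, 6, 7}. Safe: {1}.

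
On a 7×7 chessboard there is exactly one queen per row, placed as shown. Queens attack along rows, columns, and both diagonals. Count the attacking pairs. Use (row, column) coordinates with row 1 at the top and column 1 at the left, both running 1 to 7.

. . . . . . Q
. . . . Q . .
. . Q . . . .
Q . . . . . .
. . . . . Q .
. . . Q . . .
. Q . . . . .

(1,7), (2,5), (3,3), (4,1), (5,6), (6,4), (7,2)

All columns are distinct and no two queens satisfy |Δrow| = |Δcol|, so no pair attacks.

0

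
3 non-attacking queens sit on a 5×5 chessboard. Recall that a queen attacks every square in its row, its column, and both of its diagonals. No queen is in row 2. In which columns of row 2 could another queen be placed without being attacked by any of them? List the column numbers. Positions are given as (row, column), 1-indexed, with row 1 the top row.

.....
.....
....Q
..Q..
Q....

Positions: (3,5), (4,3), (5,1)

(3,5) attacks row 2 at column 5 and diagonals 4.
(4,3) attacks row 2 at column 3 and diagonals 1, 5.
(5,1) attacks row 2 at column 1 and diagonals 4.
Attacked columns: {1, 3, 4, 5}. Safe: {2}.

columns 2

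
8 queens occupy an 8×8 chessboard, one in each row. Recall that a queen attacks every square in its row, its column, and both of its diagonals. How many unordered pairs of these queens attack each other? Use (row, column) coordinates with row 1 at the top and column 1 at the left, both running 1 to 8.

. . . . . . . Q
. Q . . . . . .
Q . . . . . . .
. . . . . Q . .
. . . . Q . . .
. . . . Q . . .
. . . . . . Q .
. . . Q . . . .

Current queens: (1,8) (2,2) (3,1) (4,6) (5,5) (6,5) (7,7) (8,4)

6

Same column: (5,5)–(6,5) (column 5).
Same diagonal: (2,2)–(3,1) (|2−3| = |2−1| = 1); (2,2)–(5,5) (|2−5| = |2−5| = 3); (2,2)–(7,7) (|2−7| = |2−7| = 5); (4,6)–(5,5) (|4−5| = |6−5| = 1); (5,5)–(7,7) (|5−7| = |5−7| = 2).
Total attacking pairs: 6.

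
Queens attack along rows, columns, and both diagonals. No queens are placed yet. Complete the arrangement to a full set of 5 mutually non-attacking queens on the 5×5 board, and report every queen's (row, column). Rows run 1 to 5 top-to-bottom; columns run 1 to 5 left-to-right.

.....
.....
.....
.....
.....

(1,2) (2,4) (3,1) (4,3) (5,5)

Row 1: Safe: 1, 2, 3, 4, 5. Place at column 2.
Row 2: attacked by (1,2)→{1,2,3}. Safe: 4, 5. Place at column 4.
Row 3: attacked by (1,2)→{2,4}; (2,4)→{3,4,5}. Safe: 1. Place at column 1.
Row 4: attacked by (1,2)→{2,5}; (2,4)→{2,4}; (3,1)→{1,2}. Safe: 3. Place at column 3.
Row 5: attacked by (1,2)→{2}; (2,4)→{1,4}; (3,1)→{1,3}; (4,3)→{2,3,4}. Safe: 5. Place at column 5.
Columns [2, 4, 1, 3, 5], r−c [-1, -2, 2, 1, 0], r+c [3, 6, 4, 7, 10] are all distinct, so no two queens attack.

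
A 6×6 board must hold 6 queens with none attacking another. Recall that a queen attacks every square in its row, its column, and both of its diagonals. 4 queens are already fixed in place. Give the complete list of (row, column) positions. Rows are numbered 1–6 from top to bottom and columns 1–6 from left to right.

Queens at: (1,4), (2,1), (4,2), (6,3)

Row 3: attacked by (1,4)→{2,4,6}; (2,1)→{1,2}; (4,2)→{1,2,3}; (6,3)→{3,6}. Safe: 5. Place at column 5.
Row 5: attacked by (1,4)→{4}; (2,1)→{1,4}; (3,5)→{3,5}; (4,2)→{1,2,3}; (6,3)→{2,3,4}. Safe: 6. Place at column 6.
Columns [4, 1, 5, 2, 6, 3], r−c [-3, 1, -2, 2, -1, 3], r+c [5, 3, 8, 6, 11, 9] are all distinct, so no two queens attack.

(1,4) (2,1) (3,5) (4,2) (5,6) (6,3)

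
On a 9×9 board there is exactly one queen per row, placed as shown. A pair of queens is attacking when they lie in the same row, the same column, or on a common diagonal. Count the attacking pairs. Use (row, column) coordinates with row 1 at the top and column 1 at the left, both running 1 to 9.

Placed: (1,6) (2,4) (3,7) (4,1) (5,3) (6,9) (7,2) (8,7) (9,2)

3

Same column: (3,7)–(8,7) (column 7); (7,2)–(9,2) (column 2).
Same diagonal: (6,9)–(8,7) (|6−8| = |9−7| = 2).
Total attacking pairs: 3.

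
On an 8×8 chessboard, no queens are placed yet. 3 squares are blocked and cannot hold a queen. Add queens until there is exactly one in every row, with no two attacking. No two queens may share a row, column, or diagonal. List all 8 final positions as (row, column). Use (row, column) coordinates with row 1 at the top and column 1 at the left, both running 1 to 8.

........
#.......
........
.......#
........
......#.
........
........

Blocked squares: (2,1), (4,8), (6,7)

Row 1: Safe: 1, 2, 3, 4, 5, 6, 7, 8. Place at column 8.
Row 2: attacked by (1,8)→{7,8}. Blocked: 1. Safe: 2, 3, 4, 5, 6. Place at column 4.
Row 3: attacked by (1,8)→{6,8}; (2,4)→{3,4,5}. Safe: 1, 2, 7. Place at column 1.
Row 4: attacked by (1,8)→{5,8}; (2,4)→{2,4,6}; (3,1)→{1,2}. Blocked: 8. Safe: 3, 7. Place at column 3.
Row 5: attacked by (1,8)→{4,8}; (2,4)→{1,4,7}; (3,1)→{1,3}; (4,3)→{2,3,4}. Safe: 5, 6. Place at column 6.
Row 6: attacked by (1,8)→{3,8}; (2,4)→{4,8}; (3,1)→{1,4}; (4,3)→{1,3,5}; (5,6)→{5,6,7}. Blocked: 7. Safe: 2. Place at column 2.
Row 7: attacked by (1,8)→{2,8}; (2,4)→{4}; (3,1)→{1,5}; (4,3)→{3,6}; (5,6)→{4,6,8}; (6,2)→{1,2,3}. Safe: 7. Place at column 7.
Row 8: attacked by (1,8)→{1,8}; (2,4)→{4}; (3,1)→{1,6}; (4,3)→{3,7}; (5,6)→{3,6}; (6,2)→{2,4}; (7,7)→{6,7,8}. Safe: 5. Place at column 5.
Columns [8, 4, 1, 3, 6, 2, 7, 5], r−c [-7, -2, 2, 1, -1, 4, 0, 3], r+c [9, 6, 4, 7, 11, 8, 14, 13] are all distinct, so no two queens attack.

(1,8) (2,4) (3,1) (4,3) (5,6) (6,2) (7,7) (8,5)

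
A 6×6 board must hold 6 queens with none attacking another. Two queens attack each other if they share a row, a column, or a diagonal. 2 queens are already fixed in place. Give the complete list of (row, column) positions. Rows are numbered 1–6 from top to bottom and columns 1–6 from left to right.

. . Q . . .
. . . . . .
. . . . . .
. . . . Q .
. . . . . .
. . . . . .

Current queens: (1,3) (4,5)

(1,3) (2,6) (3,2) (4,5) (5,1) (6,4)

Row 2: attacked by (1,3)→{2,3,4}; (4,5)→{3,5}. Safe: 1, 6. Place at column 6.
Row 3: attacked by (1,3)→{1,3,5}; (2,6)→{5,6}; (4,5)→{4,5,6}. Safe: 2. Place at column 2.
Row 5: attacked by (1,3)→{3}; (2,6)→{3,6}; (3,2)→{2,4}; (4,5)→{4,5,6}. Safe: 1. Place at column 1.
Row 6: attacked by (1,3)→{3}; (2,6)→{2,6}; (3,2)→{2,5}; (4,5)→{3,5}; (5,1)→{1,2}. Safe: 4. Place at column 4.
Columns [3, 6, 2, 5, 1, 4], r−c [-2, -4, 1, -1, 4, 2], r+c [4, 8, 5, 9, 6, 10] are all distinct, so no two queens attack.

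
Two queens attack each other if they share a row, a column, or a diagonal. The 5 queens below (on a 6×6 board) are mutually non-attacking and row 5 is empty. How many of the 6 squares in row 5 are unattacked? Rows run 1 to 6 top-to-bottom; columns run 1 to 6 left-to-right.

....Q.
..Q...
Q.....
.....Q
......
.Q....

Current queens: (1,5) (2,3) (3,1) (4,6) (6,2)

1

(1,5) attacks row 5 at column 5 and diagonals 1.
(2,3) attacks row 5 at column 3 and diagonals 6.
(3,1) attacks row 5 at column 1 and diagonals 3.
(4,6) attacks row 5 at column 6 and diagonals 5.
(6,2) attacks row 5 at column 2 and diagonals 1, 3.
Attacked columns: {1, 2, 3, 5, 6}. Safe: {4}.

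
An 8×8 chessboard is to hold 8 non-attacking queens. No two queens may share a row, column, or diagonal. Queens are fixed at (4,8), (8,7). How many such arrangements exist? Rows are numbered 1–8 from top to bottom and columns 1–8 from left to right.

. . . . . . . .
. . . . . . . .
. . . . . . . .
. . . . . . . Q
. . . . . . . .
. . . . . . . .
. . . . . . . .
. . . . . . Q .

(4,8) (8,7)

Branch on row 1: col 1 → 0; col 2 → 0; col 3 → 0; col 4 → 1; col 6 → 2.
Sum: 0 + 0 + 0 + 1 + 2 = 3.

3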